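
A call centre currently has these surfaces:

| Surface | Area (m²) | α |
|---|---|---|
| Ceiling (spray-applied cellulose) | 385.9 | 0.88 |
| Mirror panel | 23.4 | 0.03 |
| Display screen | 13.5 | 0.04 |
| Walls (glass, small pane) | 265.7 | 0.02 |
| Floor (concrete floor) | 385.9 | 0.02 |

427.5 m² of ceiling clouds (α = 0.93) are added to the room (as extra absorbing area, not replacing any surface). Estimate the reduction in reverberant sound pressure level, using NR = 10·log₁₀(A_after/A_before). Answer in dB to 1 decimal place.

Equivalent absorption area: A_before = 385.9×0.88 + 23.4×0.03 + 13.5×0.04 + 265.7×0.02 + 385.9×0.02 = 353.866 m².
Treatment contributes 427.5·0.93 = 397.575 sabins.
A_after = 353.866 + 397.575 = 751.441 sabins.
NR = 10·log₁₀(751.441/353.866) = 3.3 dB.

3.3 dB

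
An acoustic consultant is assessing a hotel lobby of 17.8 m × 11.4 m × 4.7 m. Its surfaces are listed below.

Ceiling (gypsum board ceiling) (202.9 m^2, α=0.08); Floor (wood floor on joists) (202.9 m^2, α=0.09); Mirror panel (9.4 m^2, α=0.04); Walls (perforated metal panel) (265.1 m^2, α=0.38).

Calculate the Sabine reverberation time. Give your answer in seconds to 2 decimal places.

1.13 seconds

Total absorption A = 202.9×0.08 + 202.9×0.09 + 9.4×0.04 + 265.1×0.38
  = 16.232 + 18.261 + 0.376 + 100.738 = 135.607 m^2 sabins.
Room volume: 953.724 m³.
Sabine: RT60 = 0.161 × 953.724 / 135.607 = 1.13 s.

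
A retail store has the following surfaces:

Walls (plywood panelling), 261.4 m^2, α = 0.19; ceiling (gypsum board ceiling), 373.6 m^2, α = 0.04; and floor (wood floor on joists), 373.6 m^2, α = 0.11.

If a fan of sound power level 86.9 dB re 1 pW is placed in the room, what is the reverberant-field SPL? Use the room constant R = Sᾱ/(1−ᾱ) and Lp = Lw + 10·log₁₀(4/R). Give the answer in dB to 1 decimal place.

A = 105.706 sabins; S = 1008.6 m^2.
ᾱ = 105.706/1008.6 = 0.1048; R = Sᾱ/(1−ᾱ) = 105.706/(1−0.1048) = 118.081 m^2.
Lp = Lw + 10 log₁₀(4/R) = 86.9 -14.70 = 72.2 dB.

72.2 dB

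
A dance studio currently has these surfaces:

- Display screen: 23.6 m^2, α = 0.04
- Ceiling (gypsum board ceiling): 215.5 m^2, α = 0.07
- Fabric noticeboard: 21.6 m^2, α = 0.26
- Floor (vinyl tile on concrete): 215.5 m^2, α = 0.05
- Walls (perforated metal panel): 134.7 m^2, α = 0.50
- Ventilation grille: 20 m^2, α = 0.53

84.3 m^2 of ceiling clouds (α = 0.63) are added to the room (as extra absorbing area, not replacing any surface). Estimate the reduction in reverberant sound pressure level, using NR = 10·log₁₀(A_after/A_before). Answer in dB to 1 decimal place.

1.7 dB

Summing Sᵢαᵢ: 0.944 + 15.085 + 5.616 + 10.775 + 67.350 + 10.600 → A_before = 110.370 sabins.
Treatment contributes 84.3·0.63 = 53.109 sabins.
New total A_after = 163.479 sabins.
NR = 10·log₁₀(163.479/110.370) = 1.7 dB.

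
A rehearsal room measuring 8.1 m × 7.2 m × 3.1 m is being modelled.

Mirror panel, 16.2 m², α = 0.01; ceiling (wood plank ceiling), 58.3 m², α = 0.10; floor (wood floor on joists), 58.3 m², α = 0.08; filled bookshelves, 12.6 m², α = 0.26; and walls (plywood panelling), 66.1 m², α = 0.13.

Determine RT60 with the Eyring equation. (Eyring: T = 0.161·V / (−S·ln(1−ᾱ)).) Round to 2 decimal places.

S = Σ Sᵢ = 211.5 m².
Σ(Sᵢαᵢ) = 16.2·0.01 + 58.3·0.10 + 58.3·0.08 + 12.6·0.26 + 66.1·0.13 = 22.525.
ᾱ = 22.525 / 211.5 = 0.1065.
−S·ln(1−ᾱ) = −211.5 × ln(1 − 0.1065) = 23.817.
V = 8.1 × 7.2 × 3.1 = 180.792 m³.
RT60 = 0.161 × 180.792 / 23.817 = 1.22 s.

1.22 s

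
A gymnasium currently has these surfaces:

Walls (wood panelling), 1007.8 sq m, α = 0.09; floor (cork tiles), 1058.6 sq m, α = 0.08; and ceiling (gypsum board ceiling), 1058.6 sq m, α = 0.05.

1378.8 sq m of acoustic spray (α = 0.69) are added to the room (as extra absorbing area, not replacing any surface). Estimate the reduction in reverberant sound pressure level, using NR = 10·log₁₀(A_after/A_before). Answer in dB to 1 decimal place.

7.1 dB

Summing Sᵢαᵢ: 90.702 + 84.688 + 52.930 → A_before = 228.320 sabins.
Added absorption = 1378.8 × 0.69 = 951.372 sabins.
New total A_after = 1179.692 sabins.
NR = 10·log₁₀(1179.692/228.320) = 7.1 dB.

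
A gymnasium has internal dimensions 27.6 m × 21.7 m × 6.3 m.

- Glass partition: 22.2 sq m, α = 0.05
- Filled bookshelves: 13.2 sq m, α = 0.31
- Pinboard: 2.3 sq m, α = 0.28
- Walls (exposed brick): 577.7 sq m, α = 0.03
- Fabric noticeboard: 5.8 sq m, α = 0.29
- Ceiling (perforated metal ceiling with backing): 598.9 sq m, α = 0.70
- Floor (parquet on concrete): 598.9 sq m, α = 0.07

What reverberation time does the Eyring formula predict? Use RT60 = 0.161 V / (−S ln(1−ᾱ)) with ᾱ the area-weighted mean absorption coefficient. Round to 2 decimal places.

S = Σ Sᵢ = 1819.0 sq m.
Σ(Sᵢαᵢ) = 22.2·0.05 + 13.2·0.31 + 2.3·0.28 + 577.7·0.03 + 5.8·0.29 + 598.9·0.70 + 598.9·0.07 = 486.012.
Mean coefficient ᾱ = A/S = 0.2672.
Eyring denominator: −S ln(1−ᾱ) = 565.495.
V = 27.6 × 21.7 × 6.3 = 3773.196 m³.
T = 0.161·V/[−S·ln(1−ᾱ)] = 0.161·3773.196/565.495 = 1.07 s.

1.07 seconds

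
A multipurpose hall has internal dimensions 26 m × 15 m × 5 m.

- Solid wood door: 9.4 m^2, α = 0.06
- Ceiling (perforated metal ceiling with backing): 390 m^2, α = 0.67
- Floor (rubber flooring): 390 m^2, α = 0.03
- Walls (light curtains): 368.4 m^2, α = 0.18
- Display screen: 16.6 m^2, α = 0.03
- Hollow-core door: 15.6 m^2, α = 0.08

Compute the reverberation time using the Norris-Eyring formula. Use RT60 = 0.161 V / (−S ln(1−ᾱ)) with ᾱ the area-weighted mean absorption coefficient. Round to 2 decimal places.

Total surface area S = 9.4 + 390 + 390 + 368.4 + 16.6 + 15.6 = 1190.0 m^2.
Σ(Sᵢαᵢ) = 9.4×0.06 + 390×0.67 + 390×0.03 + 368.4×0.18 + 16.6×0.03 + 15.6×0.08 = 341.622.
Mean coefficient ᾱ = A/S = 0.2871.
−S·ln(1−ᾱ) = −1190.0 × ln(1 − 0.2871) = 402.713.
V = 26 × 15 × 5 = 1950 m³.
RT60 = 0.161 × 1950 / 402.713 = 0.78 s.

0.78 seconds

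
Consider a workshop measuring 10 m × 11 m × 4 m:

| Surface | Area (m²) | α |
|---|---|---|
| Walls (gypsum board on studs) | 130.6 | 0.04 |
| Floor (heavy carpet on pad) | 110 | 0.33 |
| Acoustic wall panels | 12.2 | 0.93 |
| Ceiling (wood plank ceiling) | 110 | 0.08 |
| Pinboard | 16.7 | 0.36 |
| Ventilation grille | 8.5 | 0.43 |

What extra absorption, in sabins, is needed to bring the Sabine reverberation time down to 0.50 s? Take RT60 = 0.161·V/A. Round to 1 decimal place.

Equivalent absorption area: A₁ = 130.6·0.04 + 110·0.33 + 12.2·0.93 + 110·0.08 + 16.7·0.36 + 8.5·0.43 = 71.337 m².
Target A₂ = 0.161·440/0.50 = 141.680 sabins (V = 440 m³).
Shortfall: 141.680 − 71.337 = 70.3 sabins.

70.3 sabins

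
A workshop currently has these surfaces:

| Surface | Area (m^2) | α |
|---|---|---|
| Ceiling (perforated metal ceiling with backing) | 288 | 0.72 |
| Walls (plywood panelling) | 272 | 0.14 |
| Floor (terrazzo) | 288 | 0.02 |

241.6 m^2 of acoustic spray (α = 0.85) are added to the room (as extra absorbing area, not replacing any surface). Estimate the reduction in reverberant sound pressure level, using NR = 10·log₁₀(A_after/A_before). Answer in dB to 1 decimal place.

A_before = Σ Sᵢαᵢ = 288·0.72 + 272·0.14 + 288·0.02 = 251.200 sabins.
Treatment contributes 241.6·0.85 = 205.360 sabins.
New total A_after = 456.560 sabins.
NR = 10·log₁₀(456.560/251.200) = 2.6 dB.

2.6 dB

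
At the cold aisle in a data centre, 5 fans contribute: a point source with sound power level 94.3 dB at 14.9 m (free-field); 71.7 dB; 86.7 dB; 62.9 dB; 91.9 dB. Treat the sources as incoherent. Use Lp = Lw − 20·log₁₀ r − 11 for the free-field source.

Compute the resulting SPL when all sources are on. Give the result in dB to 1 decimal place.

Source at 14.9 m: Lp = 94.3 − 20·log₁₀(14.9) − 11 = 59.8 dB.
Converting to relative power and adding: 10^(59.8/10) + 10^(71.7/10) + 10^(86.7/10) + 10^(62.9/10) + 10^(91.9/10) = 2.034e+09.
L_total = 10·log₁₀(2.034e+09) = 93.1 dB.

93.1 dB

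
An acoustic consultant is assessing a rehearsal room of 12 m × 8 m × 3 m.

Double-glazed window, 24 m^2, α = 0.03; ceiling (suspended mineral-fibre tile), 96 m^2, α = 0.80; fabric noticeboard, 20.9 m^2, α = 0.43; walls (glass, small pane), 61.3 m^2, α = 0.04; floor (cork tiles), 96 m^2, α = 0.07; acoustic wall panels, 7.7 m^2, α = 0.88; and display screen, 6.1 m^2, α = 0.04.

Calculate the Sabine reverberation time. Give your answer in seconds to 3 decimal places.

0.451 s

Total absorption A = 24*0.03 + 96*0.80 + 20.9*0.43 + 61.3*0.04 + 96*0.07 + 7.7*0.88 + 6.1*0.04
  = 0.720 + 76.800 + 8.987 + 2.452 + 6.720 + 6.776 + 0.244 = 102.699 m^2 sabins.
Room volume: 288 m³.
Sabine: RT60 = 0.161 × 288 / 102.699 = 0.451 s.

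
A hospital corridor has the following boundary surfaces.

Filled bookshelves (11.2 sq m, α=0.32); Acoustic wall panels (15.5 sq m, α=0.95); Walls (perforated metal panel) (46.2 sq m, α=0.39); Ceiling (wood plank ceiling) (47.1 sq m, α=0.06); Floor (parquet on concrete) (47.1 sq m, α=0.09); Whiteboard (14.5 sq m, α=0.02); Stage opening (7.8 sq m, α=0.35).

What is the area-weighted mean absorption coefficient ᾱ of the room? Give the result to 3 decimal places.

0.245

S = Σ Sᵢ = 11.2 + 15.5 + 46.2 + 47.1 + 47.1 + 14.5 + 7.8 = 189.4 sq m.
Weighted sum Σ Sα = 46.412.
ᾱ = A/S = 0.245.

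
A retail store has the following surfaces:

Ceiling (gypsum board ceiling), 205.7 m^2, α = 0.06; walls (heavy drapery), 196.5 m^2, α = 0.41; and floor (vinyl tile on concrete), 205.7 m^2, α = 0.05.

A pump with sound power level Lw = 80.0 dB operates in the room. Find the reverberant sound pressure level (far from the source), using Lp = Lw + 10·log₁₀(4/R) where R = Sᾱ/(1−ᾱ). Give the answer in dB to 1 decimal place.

A = 103.192 sabins; S = 607.9 m^2.
ᾱ = 103.192/607.9 = 0.1698; R = Sᾱ/(1−ᾱ) = 103.192/(1−0.1698) = 124.298 m^2.
Lp = 80.0 + 10·log₁₀(4/124.298) = 80.0 + (-14.92) = 65.1 dB.

65.1 dB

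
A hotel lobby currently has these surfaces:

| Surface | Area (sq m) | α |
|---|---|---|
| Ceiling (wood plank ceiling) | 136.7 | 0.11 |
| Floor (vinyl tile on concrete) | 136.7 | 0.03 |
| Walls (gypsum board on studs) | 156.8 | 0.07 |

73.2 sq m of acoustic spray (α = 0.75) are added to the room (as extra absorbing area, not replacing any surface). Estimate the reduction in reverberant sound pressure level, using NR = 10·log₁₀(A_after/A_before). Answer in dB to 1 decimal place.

4.5 dB

Summing Sᵢαᵢ: 15.037 + 4.101 + 10.976 → A_before = 30.114 sabins.
Added absorption = 73.2 × 0.75 = 54.900 sabins.
New total A_after = 85.014 sabins.
NR = 10·log₁₀(85.014/30.114) = 4.5 dB.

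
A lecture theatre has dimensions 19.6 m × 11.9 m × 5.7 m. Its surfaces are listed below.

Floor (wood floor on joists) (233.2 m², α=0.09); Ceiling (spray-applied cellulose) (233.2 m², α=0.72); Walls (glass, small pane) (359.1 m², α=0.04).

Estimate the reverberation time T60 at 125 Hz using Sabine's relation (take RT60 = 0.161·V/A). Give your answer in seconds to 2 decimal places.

1.05 sec

Summing Sᵢαᵢ: 20.988 + 167.904 + 14.364 → A = 203.256 sabins.
Room volume: 1329.468 m³.
T = 0.161 V/A = 0.161·1329.468/203.256 = 1.05 s.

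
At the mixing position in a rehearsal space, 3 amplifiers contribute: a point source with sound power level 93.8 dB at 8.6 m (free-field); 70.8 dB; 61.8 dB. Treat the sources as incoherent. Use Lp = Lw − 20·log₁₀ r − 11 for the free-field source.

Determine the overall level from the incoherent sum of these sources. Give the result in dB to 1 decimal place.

Source at 8.6 m: Lp = 93.8 − 20·log₁₀(8.6) − 11 = 64.1 dB.
Converting to relative power and adding: 10^(64.1/10) + 10^(70.8/10) + 10^(61.8/10) = 1.611e+07.
L_total = 10·log₁₀(1.611e+07) = 72.1 dB.

72.1 dB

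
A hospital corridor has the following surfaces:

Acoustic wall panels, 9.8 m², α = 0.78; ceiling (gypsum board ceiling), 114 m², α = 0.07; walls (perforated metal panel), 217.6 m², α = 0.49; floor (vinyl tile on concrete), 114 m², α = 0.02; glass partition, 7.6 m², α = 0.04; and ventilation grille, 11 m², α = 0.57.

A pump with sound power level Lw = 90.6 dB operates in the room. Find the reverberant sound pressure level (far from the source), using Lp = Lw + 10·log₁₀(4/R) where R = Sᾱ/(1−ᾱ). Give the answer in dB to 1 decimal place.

74.0 dB

A = 131.102 sabins; S = 474.0 m².
ᾱ = 131.102/474.0 = 0.2766; R = Sᾱ/(1−ᾱ) = 131.102/(1−0.2766) = 181.230 m².
Lp = Lw + 10 log₁₀(4/R) = 90.6 -16.56 = 74.0 dB.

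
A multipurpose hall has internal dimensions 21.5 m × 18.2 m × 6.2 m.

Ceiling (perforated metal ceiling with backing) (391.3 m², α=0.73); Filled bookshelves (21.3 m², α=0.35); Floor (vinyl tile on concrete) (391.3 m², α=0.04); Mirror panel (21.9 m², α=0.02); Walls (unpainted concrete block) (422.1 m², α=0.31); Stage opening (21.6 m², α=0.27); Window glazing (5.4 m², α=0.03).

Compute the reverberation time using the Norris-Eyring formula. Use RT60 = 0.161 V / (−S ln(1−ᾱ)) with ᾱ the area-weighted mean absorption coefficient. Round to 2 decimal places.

0.71 s

Total surface area S = 391.3 + 21.3 + 391.3 + 21.9 + 422.1 + 21.6 + 5.4 = 1274.9 m².
Absorption A = 391.3·0.73 + 21.3·0.35 + 391.3·0.04 + 21.9·0.02 + 422.1·0.31 + 21.6·0.27 + 5.4·0.03 = 446.039 sabins.
Mean coefficient ᾱ = A/S = 0.3499.
Eyring denominator: −S ln(1−ᾱ) = 549.009.
V = 21.5 × 18.2 × 6.2 = 2426.06 m³.
RT60 = 0.161 × 2426.06 / 549.009 = 0.71 s.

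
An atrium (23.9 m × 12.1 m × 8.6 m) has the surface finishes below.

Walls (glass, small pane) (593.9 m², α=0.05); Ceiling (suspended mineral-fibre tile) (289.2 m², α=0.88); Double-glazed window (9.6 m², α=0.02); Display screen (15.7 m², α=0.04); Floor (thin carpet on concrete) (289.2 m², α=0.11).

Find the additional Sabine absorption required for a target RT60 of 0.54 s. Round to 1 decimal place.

Total absorption A₁ = 593.9×0.05 + 289.2×0.88 + 9.6×0.02 + 15.7×0.04 + 289.2×0.11
  = 29.695 + 254.496 + 0.192 + 0.628 + 31.812 = 316.823 m² sabins.
V = 2487.034 m³. Required absorption A₂ = 0.161 × 2487.034 / 0.54 = 741.505 sabins.
ΔA = A₂ − A₁ = 741.505 − 316.823 = 424.7 sabins.

424.7 sabins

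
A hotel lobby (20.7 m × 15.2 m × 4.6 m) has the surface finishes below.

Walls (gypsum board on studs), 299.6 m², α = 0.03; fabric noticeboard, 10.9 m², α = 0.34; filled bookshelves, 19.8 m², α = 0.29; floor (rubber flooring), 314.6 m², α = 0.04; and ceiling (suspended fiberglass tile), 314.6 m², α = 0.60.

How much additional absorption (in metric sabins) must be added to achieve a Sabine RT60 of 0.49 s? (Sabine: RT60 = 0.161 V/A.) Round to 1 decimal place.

Total absorption A₁ = 299.6*0.03 + 10.9*0.34 + 19.8*0.29 + 314.6*0.04 + 314.6*0.60
  = 8.988 + 3.706 + 5.742 + 12.584 + 188.760 = 219.780 m² sabins.
V = 1447.344 m³. Required absorption A₂ = 0.161 × 1447.344 / 0.49 = 475.556 sabins.
Shortfall: 475.556 − 219.780 = 255.8 sabins.

255.8 sabins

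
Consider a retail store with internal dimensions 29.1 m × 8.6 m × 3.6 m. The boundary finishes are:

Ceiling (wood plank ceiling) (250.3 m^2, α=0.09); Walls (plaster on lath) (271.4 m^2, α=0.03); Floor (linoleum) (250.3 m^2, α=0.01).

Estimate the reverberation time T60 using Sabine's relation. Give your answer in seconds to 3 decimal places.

A = Σ Sᵢαᵢ = 250.3*0.09 + 271.4*0.03 + 250.3*0.01 = 33.172 sabins.
Room volume: 900.936 m³.
T = 0.161 V/A = 0.161·900.936/33.172 = 4.373 s.

4.373 s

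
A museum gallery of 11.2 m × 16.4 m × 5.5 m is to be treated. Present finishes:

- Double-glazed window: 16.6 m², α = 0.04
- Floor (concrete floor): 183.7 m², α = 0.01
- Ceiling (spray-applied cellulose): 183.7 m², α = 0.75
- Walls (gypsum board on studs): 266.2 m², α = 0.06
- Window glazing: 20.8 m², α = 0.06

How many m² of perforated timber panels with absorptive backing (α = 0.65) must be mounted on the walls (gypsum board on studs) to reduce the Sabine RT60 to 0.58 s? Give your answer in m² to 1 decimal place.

208.4

Summing Sᵢαᵢ: 0.664 + 1.837 + 137.775 + 15.972 + 1.248 → A₁ = 157.496 sabins.
V = 1010.24 m³. Target absorption A₂ = 0.161 × 1010.24 / 0.58 = 280.429 sabins.
ΔA needed = 280.429 − 157.496 = 122.933 sabins.
Each m² of panel replacing the walls (gypsum board on studs) adds (0.65 − 0.06) = 0.59 sabins.
Area = ΔA/Δα = 122.933/0.59 = 208.4 m².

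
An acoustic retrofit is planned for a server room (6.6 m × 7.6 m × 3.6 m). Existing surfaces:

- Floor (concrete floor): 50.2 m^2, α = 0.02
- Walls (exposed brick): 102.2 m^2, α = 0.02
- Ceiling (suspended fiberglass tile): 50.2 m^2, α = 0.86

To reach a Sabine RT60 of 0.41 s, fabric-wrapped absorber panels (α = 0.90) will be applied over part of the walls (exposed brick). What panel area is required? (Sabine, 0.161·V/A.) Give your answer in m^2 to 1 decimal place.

28.1

Equivalent absorption area: A₁ = 50.2×0.02 + 102.2×0.02 + 50.2×0.86 = 46.220 m^2.
V = 180.576 m³. Target absorption A₂ = 0.161 × 180.576 / 0.41 = 70.909 sabins.
Absorption to add: 70.909 − 46.220 = 24.689 sabins.
Each m^2 of panel replacing the walls (exposed brick) adds (0.90 − 0.02) = 0.88 sabins.
Panel area = 24.689 / 0.88 = 28.1 m^2.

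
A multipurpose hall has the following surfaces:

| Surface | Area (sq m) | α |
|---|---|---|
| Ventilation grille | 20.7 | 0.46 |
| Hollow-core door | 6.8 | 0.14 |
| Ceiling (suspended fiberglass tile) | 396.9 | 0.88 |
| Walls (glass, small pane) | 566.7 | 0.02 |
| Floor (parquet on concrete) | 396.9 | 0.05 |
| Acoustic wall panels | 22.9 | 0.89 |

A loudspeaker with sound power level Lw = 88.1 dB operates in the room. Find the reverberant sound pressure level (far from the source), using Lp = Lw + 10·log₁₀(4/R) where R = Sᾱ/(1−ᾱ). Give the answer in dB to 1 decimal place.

66.5 dB

Σ(Sᵢαᵢ) = 20.7·0.46 + 6.8·0.14 + 396.9·0.88 + 566.7·0.02 + 396.9·0.05 + 22.9·0.89 = 411.306; total area S = 1410.9 sq m.
ᾱ = 0.2915, so room constant R = A/(1−ᾱ) = 580.531 sq m.
Lp = 88.1 + 10·log₁₀(4/580.531) = 88.1 + (-21.62) = 66.5 dB.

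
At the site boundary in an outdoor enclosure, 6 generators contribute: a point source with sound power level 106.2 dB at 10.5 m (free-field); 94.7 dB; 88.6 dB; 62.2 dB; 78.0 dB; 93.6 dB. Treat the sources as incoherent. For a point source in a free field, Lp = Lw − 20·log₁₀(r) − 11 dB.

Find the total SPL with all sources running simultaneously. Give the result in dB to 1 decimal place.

97.8 dB

Source at 10.5 m: Lp = 106.2 − 20·log₁₀(10.5) − 11 = 74.8 dB.
Σ 10^(Lᵢ/10) = 6.061e+09.
L_total = 10·log₁₀(6.061e+09) = 97.8 dB.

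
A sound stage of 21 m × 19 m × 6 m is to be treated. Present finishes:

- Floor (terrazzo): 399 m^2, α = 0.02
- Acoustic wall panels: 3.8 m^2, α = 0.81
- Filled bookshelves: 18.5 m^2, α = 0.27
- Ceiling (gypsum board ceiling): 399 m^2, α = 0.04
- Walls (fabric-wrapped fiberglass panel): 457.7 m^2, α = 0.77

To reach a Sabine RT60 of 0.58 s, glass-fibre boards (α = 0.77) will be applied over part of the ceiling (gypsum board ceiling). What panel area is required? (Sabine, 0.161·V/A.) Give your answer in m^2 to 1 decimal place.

383.7

A₁ = Σ Sᵢαᵢ = 399·0.02 + 3.8·0.81 + 18.5·0.27 + 399·0.04 + 457.7·0.77 = 384.442 sabins.
Required A₂ = 0.161·2394/0.58 = 664.541 sabins.
ΔA needed = 664.541 − 384.442 = 280.099 sabins.
Each m^2 of panel replacing the ceiling (gypsum board ceiling) adds (0.77 − 0.04) = 0.73 sabins.
Panel area = 280.099 / 0.73 = 383.7 m^2.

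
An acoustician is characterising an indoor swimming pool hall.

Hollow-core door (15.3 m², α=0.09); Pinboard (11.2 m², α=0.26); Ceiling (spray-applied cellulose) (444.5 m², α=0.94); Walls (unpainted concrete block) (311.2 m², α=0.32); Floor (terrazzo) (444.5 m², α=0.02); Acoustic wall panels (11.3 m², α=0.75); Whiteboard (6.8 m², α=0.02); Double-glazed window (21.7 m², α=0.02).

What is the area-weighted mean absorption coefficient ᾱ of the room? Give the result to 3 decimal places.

0.426

Total surface area S = 1266.5 m².
Weighted sum Σ Sα = 539.638.
ᾱ = 539.638 / 1266.5 = 0.426.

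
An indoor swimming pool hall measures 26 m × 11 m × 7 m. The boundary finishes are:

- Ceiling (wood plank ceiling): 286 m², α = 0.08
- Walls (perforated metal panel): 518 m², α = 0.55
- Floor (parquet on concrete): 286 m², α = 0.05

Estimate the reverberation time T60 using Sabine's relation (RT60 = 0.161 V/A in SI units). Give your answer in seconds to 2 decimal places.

A = Σ Sᵢαᵢ = 286×0.08 + 518×0.55 + 286×0.05 = 322.080 sabins.
Volume V = 26 × 11 × 7 = 2002 m³.
RT60 = 0.161 · V / A = 0.161 × 2002 / 322.080 = 1.00 s.

1.00 sec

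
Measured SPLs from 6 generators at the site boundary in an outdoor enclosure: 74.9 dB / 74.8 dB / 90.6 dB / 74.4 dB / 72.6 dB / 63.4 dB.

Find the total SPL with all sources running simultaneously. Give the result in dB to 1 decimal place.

Σ 10^(Lᵢ/10) = 1.257e+09.
L_total = 10·log₁₀(1.257e+09) = 91.0 dB.

91.0 dB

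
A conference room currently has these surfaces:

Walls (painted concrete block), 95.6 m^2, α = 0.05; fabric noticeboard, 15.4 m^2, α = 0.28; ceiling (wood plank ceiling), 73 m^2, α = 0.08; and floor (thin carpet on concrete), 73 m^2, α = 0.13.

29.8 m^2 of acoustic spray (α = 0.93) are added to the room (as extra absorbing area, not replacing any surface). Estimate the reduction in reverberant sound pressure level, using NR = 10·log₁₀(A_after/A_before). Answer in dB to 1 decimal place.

A_before = Σ Sᵢαᵢ = 95.6×0.05 + 15.4×0.28 + 73×0.08 + 73×0.13 = 24.422 sabins.
Added absorption = 29.8 × 0.93 = 27.714 sabins.
New total A_after = 52.136 sabins.
Reduction = 10 log₁₀(A_after/A_before) = 10 log₁₀(2.1348) = 3.3 dB.

3.3 dB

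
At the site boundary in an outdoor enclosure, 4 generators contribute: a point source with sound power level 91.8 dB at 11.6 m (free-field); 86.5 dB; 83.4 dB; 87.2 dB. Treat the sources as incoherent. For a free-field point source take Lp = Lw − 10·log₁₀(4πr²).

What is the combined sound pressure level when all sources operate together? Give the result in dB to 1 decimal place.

Source at 11.6 m: Lp = 91.8 − 10·log₁₀(4π·11.6²) = 91.8 − 10·log₁₀(1690.931) = 59.5 dB.
Sum in the linear (power) domain: Σ 10^(Lᵢ/10) = 10^(59.5/10) + 10^(86.5/10) + 10^(83.4/10) + 10^(87.2/10) = 1.191e+09.
L_total = 10·log₁₀(1.191e+09) = 90.8 dB.

90.8 dB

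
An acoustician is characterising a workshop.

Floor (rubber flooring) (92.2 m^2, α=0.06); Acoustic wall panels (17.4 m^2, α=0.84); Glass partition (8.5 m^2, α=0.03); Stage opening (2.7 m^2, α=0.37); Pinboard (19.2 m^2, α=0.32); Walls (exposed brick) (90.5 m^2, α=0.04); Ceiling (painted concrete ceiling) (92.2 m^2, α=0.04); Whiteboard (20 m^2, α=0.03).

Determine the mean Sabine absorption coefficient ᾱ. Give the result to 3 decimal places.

0.103

S = Σ Sᵢ = 92.2 + 17.4 + 8.5 + 2.7 + 19.2 + 90.5 + 92.2 + 20 = 342.7 m^2.
A = 92.2*0.06 + 17.4*0.84 + 8.5*0.03 + 2.7*0.37 + 19.2*0.32 + 90.5*0.04 + 92.2*0.04 + 20*0.03 = 35.454 sabins.
ᾱ = 35.454 / 342.7 = 0.103.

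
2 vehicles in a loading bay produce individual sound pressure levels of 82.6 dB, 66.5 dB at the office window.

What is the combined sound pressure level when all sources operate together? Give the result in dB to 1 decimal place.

82.7 dB

Σ 10^(Lᵢ/10) = 1.864e+08.
L_total = 10·log₁₀(1.864e+08) = 82.7 dB.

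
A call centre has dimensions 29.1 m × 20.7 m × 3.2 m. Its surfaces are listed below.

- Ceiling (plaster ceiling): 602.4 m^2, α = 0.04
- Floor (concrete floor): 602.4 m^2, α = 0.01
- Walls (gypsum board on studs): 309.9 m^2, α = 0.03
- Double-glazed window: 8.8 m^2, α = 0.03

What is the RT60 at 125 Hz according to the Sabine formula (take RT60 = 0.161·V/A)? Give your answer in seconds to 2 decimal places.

7.82 sec

Summing Sᵢαᵢ: 24.096 + 6.024 + 9.297 + 0.264 → A = 39.681 sabins.
V = 29.1·20.7·3.2 = 1927.584 m³.
T = 0.161 V/A = 0.161·1927.584/39.681 = 7.82 s.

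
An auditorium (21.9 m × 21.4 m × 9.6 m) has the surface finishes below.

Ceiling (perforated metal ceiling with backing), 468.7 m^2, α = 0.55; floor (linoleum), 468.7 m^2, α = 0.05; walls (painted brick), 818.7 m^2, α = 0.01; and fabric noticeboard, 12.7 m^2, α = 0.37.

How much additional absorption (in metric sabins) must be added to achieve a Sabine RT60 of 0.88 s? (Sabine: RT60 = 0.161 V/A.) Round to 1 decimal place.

Summing Sᵢαᵢ: 257.785 + 23.435 + 8.187 + 4.699 → A₁ = 294.106 sabins.
Target A₂ = 0.161·4499.136/0.88 = 823.137 sabins (V = 4499.136 m³).
Additional absorption ΔA = 823.137 − 294.106 = 529.0 sabins.

529.0 sabins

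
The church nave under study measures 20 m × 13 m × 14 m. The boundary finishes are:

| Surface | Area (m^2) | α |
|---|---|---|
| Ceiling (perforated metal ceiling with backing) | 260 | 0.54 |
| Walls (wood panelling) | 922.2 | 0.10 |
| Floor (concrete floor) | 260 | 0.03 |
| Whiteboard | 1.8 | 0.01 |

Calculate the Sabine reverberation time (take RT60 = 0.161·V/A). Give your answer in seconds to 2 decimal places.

2.44 s

Total absorption A = 260·0.54 + 922.2·0.10 + 260·0.03 + 1.8·0.01
  = 140.400 + 92.220 + 7.800 + 0.018 = 240.438 m^2 sabins.
Room volume: 3640 m³.
Sabine: RT60 = 0.161 × 3640 / 240.438 = 2.44 s.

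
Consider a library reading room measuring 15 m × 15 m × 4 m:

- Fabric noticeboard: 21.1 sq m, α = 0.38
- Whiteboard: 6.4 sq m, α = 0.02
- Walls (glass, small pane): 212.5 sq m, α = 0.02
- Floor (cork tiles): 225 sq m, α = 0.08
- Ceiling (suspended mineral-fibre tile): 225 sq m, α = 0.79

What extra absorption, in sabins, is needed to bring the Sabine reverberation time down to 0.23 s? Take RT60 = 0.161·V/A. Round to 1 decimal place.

Summing Sᵢαᵢ: 8.018 + 0.128 + 4.250 + 18.000 + 177.750 → A₁ = 208.146 sabins.
For T = 0.23 s, need A₂ = 0.161·V/T = 0.161·900/0.23 = 630.000 sabins.
Shortfall: 630.000 − 208.146 = 421.9 sabins.

421.9 sabins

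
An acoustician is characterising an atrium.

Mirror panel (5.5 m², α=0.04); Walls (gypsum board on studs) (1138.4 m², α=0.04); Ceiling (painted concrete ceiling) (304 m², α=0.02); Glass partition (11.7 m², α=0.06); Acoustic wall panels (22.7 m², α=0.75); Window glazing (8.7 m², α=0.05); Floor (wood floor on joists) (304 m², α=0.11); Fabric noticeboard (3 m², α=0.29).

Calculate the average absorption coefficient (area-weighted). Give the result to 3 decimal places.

0.058

S = Σ Sᵢ = 5.5 + 1138.4 + 304 + 11.7 + 22.7 + 8.7 + 304 + 3 = 1798.0 m².
A = 5.5·0.04 + 1138.4·0.04 + 304·0.02 + 11.7·0.06 + 22.7·0.75 + 8.7·0.05 + 304·0.11 + 3·0.29 = 104.308 sabins.
ᾱ = A/S = 0.058.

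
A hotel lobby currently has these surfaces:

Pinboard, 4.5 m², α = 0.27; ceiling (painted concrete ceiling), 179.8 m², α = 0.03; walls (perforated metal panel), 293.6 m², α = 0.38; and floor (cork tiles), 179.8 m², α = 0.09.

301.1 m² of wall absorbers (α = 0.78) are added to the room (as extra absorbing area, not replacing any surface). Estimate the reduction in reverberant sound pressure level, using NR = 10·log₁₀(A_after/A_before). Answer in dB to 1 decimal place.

Equivalent absorption area: A_before = 4.5×0.27 + 179.8×0.03 + 293.6×0.38 + 179.8×0.09 = 134.359 m².
Added absorption = 301.1 × 0.78 = 234.858 sabins.
New total A_after = 369.217 sabins.
NR = 10·log₁₀(369.217/134.359) = 4.4 dB.

4.4 dB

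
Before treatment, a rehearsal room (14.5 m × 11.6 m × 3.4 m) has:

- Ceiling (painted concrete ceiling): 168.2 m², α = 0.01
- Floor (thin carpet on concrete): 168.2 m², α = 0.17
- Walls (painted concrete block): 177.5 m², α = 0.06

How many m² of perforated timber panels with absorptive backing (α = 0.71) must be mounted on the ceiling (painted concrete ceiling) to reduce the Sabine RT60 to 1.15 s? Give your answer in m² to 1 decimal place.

55.9

Equivalent absorption area: A₁ = 168.2·0.01 + 168.2·0.17 + 177.5·0.06 = 40.926 m².
Required A₂ = 0.161·571.88/1.15 = 80.063 sabins.
Absorption to add: 80.063 − 40.926 = 39.137 sabins.
Each m² of panel replacing the ceiling (painted concrete ceiling) adds (0.71 − 0.01) = 0.70 sabins.
Area = ΔA/Δα = 39.137/0.70 = 55.9 m².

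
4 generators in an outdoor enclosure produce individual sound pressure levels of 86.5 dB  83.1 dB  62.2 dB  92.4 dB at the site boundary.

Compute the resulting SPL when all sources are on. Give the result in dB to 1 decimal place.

93.8 dB

Sum in the linear (power) domain: Σ 10^(Lᵢ/10) = 10^(86.5/10) + 10^(83.1/10) + 10^(62.2/10) + 10^(92.4/10) = 2.39e+09.
L_total = 10·log₁₀(2.39e+09) = 93.8 dB.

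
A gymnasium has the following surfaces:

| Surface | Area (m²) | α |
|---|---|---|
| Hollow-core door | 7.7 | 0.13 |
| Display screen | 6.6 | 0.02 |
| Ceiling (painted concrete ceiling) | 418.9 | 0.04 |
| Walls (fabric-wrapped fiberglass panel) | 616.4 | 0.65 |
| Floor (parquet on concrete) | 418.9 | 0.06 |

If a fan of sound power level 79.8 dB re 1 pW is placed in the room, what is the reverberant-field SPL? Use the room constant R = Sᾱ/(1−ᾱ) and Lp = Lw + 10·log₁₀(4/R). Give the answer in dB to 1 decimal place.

57.8 dB

Σ(Sᵢαᵢ) = 7.7×0.13 + 6.6×0.02 + 418.9×0.04 + 616.4×0.65 + 418.9×0.06 = 443.683; total area S = 1468.5 m².
ᾱ = 0.3021, so room constant R = A/(1−ᾱ) = 635.740 m².
Lp = Lw + 10 log₁₀(4/R) = 79.8 -22.01 = 57.8 dB.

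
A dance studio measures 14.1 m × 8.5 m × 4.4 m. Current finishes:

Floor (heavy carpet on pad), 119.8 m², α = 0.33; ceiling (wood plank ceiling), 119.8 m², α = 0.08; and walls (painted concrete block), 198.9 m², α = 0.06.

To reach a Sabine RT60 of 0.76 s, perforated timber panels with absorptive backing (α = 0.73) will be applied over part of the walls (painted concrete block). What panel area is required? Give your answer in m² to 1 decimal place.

75.6

Total absorption A₁ = 119.8·0.33 + 119.8·0.08 + 198.9·0.06
  = 39.534 + 9.584 + 11.934 = 61.052 m² sabins.
Required A₂ = 0.161·527.34/0.76 = 111.713 sabins.
ΔA needed = 111.713 − 61.052 = 50.661 sabins.
Each m² of panel replacing the walls (painted concrete block) adds (0.73 − 0.06) = 0.67 sabins.
Panel area = 50.661 / 0.67 = 75.6 m².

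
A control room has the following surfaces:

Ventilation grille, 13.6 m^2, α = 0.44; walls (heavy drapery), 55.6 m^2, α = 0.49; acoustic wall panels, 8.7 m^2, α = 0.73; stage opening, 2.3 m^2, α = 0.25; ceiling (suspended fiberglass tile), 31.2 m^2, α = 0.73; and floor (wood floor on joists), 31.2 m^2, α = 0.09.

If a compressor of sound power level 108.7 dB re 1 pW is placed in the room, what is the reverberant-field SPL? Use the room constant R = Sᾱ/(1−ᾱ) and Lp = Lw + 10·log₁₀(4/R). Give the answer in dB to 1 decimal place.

93.9 dB

A = 65.738 sabins; S = 142.6 m^2.
ᾱ = 0.4610, so room constant R = A/(1−ᾱ) = 121.963 m^2.
Lp = 108.7 + 10·log₁₀(4/121.963) = 108.7 + (-14.84) = 93.9 dB.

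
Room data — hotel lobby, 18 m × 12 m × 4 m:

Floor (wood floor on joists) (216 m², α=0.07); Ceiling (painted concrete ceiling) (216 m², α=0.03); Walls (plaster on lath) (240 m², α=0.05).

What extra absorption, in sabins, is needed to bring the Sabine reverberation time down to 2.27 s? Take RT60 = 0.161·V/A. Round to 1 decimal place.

Equivalent absorption area: A₁ = 216×0.07 + 216×0.03 + 240×0.05 = 33.600 m².
For T = 2.27 s, need A₂ = 0.161·V/T = 0.161·864/2.27 = 61.279 sabins.
Shortfall: 61.279 − 33.600 = 27.7 sabins.

27.7 sabins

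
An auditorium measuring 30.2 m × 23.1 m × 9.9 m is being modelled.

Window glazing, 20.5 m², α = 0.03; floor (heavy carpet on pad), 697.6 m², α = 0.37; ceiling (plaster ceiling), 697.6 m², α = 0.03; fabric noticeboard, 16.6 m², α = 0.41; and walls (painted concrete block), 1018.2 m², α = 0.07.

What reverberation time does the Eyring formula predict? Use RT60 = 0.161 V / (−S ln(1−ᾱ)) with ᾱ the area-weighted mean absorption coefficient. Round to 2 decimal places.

2.88 s

S = Σ Sᵢ = 2450.5 m².
Σ(Sᵢαᵢ) = 20.5·0.03 + 697.6·0.37 + 697.6·0.03 + 16.6·0.41 + 1018.2·0.07 = 357.735.
Mean coefficient ᾱ = A/S = 0.1460.
−S·ln(1−ᾱ) = −2450.5 × ln(1 − 0.1460) = 386.748.
V = 30.2 × 23.1 × 9.9 = 6906.438 m³.
T = 0.161·V/[−S·ln(1−ᾱ)] = 0.161·6906.438/386.748 = 2.88 s.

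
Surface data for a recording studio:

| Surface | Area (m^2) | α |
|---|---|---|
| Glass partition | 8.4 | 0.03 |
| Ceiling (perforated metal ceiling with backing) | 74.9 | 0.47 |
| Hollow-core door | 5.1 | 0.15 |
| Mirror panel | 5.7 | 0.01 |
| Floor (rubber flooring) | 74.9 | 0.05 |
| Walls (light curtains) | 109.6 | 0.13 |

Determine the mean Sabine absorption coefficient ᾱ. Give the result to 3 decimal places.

0.195

S = Σ Sᵢ = 8.4 + 74.9 + 5.1 + 5.7 + 74.9 + 109.6 = 278.6 m^2.
Weighted sum Σ Sα = 54.270.
ᾱ = A/S = 0.195.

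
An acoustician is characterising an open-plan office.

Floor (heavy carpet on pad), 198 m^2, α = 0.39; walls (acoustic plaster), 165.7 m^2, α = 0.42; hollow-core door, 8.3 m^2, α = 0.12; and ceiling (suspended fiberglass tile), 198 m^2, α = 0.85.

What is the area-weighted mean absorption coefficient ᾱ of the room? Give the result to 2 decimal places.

0.55

Total surface area S = 570.0 m^2.
A = 198×0.39 + 165.7×0.42 + 8.3×0.12 + 198×0.85 = 316.110 sabins.
ᾱ = 316.110 / 570.0 = 0.55.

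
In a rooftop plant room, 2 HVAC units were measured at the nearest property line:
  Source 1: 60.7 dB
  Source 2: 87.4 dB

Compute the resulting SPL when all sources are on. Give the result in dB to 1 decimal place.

Sum in the linear (power) domain: Σ 10^(Lᵢ/10) = 10^(60.7/10) + 10^(87.4/10) = 5.507e+08.
Back to dB: 10·log₁₀ Σ = 87.4 dB.

87.4 dB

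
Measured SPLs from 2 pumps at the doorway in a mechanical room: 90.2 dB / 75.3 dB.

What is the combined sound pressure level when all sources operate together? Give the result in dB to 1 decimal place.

90.3 dB

Σ 10^(Lᵢ/10) = 1.081e+09.
Combined level = 10 log₁₀(1.081e+09) = 90.3 dB.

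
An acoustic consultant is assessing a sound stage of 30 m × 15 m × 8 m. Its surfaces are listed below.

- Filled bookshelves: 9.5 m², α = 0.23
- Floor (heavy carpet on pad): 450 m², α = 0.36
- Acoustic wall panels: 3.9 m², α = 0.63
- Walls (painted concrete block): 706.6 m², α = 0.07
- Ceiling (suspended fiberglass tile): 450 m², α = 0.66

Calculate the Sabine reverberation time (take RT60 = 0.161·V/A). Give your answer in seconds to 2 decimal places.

1.13 sec

Total absorption A = 9.5×0.23 + 450×0.36 + 3.9×0.63 + 706.6×0.07 + 450×0.66
  = 2.185 + 162.000 + 2.457 + 49.462 + 297.000 = 513.104 m² sabins.
V = 30·15·8 = 3600 m³.
Sabine: RT60 = 0.161 × 3600 / 513.104 = 1.13 s.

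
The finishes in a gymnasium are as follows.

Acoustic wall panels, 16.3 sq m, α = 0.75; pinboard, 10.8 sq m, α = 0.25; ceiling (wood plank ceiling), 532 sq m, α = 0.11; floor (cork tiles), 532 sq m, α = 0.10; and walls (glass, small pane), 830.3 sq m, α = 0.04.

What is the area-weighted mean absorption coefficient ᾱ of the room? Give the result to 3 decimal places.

0.083

Total surface area S = 1921.4 sq m.
Σ(Sᵢαᵢ) = 16.3×0.75 + 10.8×0.25 + 532×0.11 + 532×0.10 + 830.3×0.04 = 159.857.
ᾱ = A/S = 0.083.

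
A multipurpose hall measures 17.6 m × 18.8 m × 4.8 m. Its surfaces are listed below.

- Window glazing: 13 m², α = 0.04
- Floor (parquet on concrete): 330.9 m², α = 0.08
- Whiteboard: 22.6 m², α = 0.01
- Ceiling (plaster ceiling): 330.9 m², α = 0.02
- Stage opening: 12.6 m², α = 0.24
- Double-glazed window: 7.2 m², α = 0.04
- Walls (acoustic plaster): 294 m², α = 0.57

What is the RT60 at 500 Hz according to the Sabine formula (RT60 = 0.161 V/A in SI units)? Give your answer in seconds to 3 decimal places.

A = Σ Sᵢαᵢ = 13×0.04 + 330.9×0.08 + 22.6×0.01 + 330.9×0.02 + 12.6×0.24 + 7.2×0.04 + 294×0.57 = 204.728 sabins.
Room volume: 1588.224 m³.
RT60 = 0.161 · V / A = 0.161 × 1588.224 / 204.728 = 1.249 s.

1.249 seconds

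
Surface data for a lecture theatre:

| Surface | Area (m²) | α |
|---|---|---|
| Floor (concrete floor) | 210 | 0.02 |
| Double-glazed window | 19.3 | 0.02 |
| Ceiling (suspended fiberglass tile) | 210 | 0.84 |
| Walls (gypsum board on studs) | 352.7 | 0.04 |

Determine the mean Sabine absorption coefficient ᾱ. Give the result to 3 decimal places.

S = Σ Sᵢ = 210 + 19.3 + 210 + 352.7 = 792.0 m².
Σ(Sᵢαᵢ) = 210*0.02 + 19.3*0.02 + 210*0.84 + 352.7*0.04 = 195.094.
ᾱ = A/S = 0.246.

0.246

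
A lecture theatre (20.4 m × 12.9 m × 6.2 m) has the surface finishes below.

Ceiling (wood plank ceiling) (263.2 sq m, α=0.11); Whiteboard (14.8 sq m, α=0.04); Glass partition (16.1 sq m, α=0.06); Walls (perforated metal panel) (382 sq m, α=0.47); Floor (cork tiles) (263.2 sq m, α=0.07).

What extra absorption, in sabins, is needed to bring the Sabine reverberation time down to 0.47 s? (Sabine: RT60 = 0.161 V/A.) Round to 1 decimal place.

Equivalent absorption area: A₁ = 263.2*0.11 + 14.8*0.04 + 16.1*0.06 + 382*0.47 + 263.2*0.07 = 228.474 sq m.
For T = 0.47 s, need A₂ = 0.161·V/T = 0.161·1631.592/0.47 = 558.907 sabins.
Additional absorption ΔA = 558.907 − 228.474 = 330.4 sabins.

330.4 sabins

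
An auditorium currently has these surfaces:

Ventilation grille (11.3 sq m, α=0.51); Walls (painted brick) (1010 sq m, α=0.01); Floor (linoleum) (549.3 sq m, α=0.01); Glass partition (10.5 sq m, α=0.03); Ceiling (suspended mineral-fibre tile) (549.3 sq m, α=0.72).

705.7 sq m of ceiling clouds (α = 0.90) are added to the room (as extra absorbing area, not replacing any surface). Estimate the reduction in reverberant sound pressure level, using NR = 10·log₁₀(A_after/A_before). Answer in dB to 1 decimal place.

4.0 dB

Summing Sᵢαᵢ: 5.763 + 10.100 + 5.493 + 0.315 + 395.496 → A_before = 417.167 sabins.
Added absorption = 705.7 × 0.90 = 635.130 sabins.
A_after = 417.167 + 635.130 = 1052.297 sabins.
Reduction = 10 log₁₀(A_after/A_before) = 10 log₁₀(2.5225) = 4.0 dB.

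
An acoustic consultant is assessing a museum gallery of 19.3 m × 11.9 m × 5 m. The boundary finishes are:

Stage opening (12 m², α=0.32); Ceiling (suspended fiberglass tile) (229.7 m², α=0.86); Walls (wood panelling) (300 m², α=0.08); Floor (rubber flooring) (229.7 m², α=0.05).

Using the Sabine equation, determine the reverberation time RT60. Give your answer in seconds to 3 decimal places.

Total absorption A = 12·0.32 + 229.7·0.86 + 300·0.08 + 229.7·0.05
  = 3.840 + 197.542 + 24.000 + 11.485 = 236.867 m² sabins.
V = 19.3·11.9·5 = 1148.35 m³.
Sabine: RT60 = 0.161 × 1148.35 / 236.867 = 0.781 s.

0.781 sec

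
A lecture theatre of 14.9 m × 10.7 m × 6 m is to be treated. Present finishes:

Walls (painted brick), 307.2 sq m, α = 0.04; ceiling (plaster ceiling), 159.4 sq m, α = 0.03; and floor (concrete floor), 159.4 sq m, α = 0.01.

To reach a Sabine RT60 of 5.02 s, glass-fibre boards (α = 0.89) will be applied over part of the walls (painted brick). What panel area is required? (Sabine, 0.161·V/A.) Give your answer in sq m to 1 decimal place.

Equivalent absorption area: A₁ = 307.2*0.04 + 159.4*0.03 + 159.4*0.01 = 18.664 sq m.
V = 956.58 m³. Target absorption A₂ = 0.161 × 956.58 / 5.02 = 30.679 sabins.
ΔA needed = 30.679 − 18.664 = 12.015 sabins.
Net gain per sq m: Δα = 0.89 − 0.04 = 0.85.
Area = ΔA/Δα = 12.015/0.85 = 14.1 sq m.

14.1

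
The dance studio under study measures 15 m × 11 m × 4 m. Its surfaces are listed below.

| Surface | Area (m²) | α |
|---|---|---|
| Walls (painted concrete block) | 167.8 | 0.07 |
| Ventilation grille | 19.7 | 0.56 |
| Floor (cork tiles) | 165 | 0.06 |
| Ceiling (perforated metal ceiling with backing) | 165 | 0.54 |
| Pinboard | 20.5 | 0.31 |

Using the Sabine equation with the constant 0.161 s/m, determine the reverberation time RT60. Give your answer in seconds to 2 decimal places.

0.83 s

Equivalent absorption area: A = 167.8*0.07 + 19.7*0.56 + 165*0.06 + 165*0.54 + 20.5*0.31 = 128.133 m².
V = 15·11·4 = 660 m³.
T = 0.161 V/A = 0.161·660/128.133 = 0.83 s.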